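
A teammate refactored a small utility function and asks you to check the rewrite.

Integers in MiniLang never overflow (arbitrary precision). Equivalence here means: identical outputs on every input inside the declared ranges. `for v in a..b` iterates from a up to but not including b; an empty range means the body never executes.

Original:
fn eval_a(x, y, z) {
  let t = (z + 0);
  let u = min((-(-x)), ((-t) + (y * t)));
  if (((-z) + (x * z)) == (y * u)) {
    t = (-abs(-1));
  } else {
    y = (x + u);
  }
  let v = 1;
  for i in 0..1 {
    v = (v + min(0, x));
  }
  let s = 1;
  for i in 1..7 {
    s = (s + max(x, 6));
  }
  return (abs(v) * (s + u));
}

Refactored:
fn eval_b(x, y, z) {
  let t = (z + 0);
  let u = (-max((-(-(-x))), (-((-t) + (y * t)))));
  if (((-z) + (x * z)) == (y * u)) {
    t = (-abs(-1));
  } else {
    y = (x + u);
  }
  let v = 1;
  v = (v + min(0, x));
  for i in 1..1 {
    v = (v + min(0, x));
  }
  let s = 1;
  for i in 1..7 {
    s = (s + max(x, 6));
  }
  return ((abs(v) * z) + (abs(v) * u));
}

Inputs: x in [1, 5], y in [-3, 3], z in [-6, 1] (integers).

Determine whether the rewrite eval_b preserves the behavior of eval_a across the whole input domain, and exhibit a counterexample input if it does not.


These are not equivalent — on x=1, y=-3, z=-6 the outputs split (38 vs -5).
eval_a: t := -6 | u := 1 | (((-z) + (x * z)) == (y * u)): false | y := 2 | v := 1 | iter i=0: | v := 1 | s := 1 | iter i=1: | s := 7 | iter i=2: | s := 13 | iter i=3: | s := 19 | iter i=4: | s := 25 | iter i=5: | s := 31 | iter i=6: | s := 37 | result 38
eval_b: t := -6 | u := 1 | (((-z) + (x * z)) == (y * u)): false | y := 2 | v := 1 | v := 1 | loop over i: empty range | s := 1 | iter i=1: | s := 7 | iter i=2: | s := 13 | iter i=3: | s := 19 | iter i=4: | s := 25 | iter i=5: | s := 31 | iter i=6: | s := 37 | result -5
verdict: not equivalent; witness: x=1, y=-3, z=-6


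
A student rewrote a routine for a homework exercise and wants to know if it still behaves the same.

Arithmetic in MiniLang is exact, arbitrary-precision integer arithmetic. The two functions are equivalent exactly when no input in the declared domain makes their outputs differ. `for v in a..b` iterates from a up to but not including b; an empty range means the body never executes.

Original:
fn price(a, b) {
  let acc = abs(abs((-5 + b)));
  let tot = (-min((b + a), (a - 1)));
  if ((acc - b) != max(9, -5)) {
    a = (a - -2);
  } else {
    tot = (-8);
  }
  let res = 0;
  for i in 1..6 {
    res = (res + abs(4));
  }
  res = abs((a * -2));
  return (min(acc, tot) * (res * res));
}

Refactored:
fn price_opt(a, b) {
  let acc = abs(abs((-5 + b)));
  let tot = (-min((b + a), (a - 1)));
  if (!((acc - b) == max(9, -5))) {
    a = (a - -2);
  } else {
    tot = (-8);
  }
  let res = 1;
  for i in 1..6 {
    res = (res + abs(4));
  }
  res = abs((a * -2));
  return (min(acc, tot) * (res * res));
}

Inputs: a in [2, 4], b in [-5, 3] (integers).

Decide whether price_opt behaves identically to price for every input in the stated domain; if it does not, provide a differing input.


The edit looks behavioral (`0` became `1`), but over these ranges it never changes the outcome; all 27 inputs agree.
verdict: equivalent


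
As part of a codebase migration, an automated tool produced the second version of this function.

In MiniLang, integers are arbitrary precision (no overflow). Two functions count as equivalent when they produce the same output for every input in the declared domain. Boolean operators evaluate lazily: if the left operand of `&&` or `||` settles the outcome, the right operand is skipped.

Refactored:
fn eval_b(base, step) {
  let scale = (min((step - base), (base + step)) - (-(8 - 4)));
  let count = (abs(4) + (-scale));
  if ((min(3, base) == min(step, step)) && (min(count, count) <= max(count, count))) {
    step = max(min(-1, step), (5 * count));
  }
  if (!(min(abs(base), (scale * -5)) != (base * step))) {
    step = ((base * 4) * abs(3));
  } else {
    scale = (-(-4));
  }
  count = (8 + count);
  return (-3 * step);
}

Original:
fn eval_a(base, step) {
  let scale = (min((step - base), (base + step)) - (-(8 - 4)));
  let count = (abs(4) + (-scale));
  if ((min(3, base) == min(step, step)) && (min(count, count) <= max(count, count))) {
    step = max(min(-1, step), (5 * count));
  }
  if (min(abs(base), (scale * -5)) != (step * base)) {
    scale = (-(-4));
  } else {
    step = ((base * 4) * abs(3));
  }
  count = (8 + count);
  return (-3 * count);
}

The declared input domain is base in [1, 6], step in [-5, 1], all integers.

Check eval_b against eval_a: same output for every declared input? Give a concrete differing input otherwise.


Take base=1, step=-5.
eval_a: scale = -2; count = 6; ((min(3, base) == min(step, step)) && (min(count, count) <= max(count, count))) -> false; (min(abs(base), (scale * -5)) != (step * base)) -> true; scale = 4; count = 14; return -42
eval_b: scale = -2; count = 6; ((min(3, base) == min(step, step)) && (min(count, count) <= max(count, count))) -> false; (!(min(abs(base), (scale * -5)) != (base * step))) -> false; scale = 4; count = 14; return 15
-42 vs 15 — the two versions disagree here.
verdict: not equivalent; witness: base=1, step=-5


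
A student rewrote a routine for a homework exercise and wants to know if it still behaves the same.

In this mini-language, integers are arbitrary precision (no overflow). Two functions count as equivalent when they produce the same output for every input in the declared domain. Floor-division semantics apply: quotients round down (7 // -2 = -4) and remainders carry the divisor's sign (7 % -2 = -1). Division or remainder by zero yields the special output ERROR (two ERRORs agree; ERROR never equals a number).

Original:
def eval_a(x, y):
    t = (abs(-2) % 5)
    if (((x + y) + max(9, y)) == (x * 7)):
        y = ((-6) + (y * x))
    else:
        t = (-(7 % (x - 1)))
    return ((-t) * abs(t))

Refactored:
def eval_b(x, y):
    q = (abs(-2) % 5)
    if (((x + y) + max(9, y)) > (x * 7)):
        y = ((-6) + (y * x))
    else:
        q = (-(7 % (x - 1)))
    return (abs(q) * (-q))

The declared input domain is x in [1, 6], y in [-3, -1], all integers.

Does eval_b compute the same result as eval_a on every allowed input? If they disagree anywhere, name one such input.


Evaluate both at x=1, y=-3.
eval_a: t = 2; (((x + y) + max(9, y)) == (x * 7)) -> true; y = -9; return -4
eval_b: q = 2; (((x + y) + max(9, y)) > (x * 7)) -> false; division by zero -> ERROR
-4 against ERROR: the behavior changed.
verdict: not equivalent; witness: x=1, y=-3


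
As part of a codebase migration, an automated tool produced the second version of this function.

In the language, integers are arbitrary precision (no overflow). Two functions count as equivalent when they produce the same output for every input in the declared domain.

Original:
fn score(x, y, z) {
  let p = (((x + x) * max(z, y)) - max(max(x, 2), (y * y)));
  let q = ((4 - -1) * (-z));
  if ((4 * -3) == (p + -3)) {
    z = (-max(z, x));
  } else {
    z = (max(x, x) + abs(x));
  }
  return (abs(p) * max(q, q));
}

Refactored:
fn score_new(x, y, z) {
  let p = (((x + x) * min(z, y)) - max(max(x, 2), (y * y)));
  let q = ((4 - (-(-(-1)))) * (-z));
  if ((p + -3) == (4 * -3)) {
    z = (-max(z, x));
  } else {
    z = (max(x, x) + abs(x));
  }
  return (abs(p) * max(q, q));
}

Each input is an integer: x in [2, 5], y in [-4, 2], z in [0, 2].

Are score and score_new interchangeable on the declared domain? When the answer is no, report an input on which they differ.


Run the pair on x=2, y=-4, z=1.
score: p=-12, then q=-5, then ((4 * -3) == (p + -3)) is false, then z=4, then returns -60
score_new: p=-32, then q=-5, then ((p + -3) == (4 * -3)) is false, then z=4, then returns -160
-60 against -160: the behavior changed.
verdict: not equivalent; witness: x=2, y=-4, z=1


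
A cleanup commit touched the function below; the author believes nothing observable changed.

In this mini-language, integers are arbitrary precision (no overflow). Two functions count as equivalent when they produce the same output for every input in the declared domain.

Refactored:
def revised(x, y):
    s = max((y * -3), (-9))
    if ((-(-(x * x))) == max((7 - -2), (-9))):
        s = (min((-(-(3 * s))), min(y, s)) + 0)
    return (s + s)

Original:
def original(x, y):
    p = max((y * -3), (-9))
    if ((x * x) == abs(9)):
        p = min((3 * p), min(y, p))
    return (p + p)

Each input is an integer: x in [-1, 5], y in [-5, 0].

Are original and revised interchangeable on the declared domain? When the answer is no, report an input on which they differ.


Behavior is preserved: although local variable names differ, constant usage differs, arithmetic usage differs, min/max/abs usage differs, the outputs never diverge.
One worked example (x=4, y=-2) — original: p := 6 | ((x * x) == abs(9)): false | result 12; revised: s := 6 | ((-(-(x * x))) == max((7 - -2), (-9))): false | result 12; agreement on 12.
An exhaustive pass over the 42 declared inputs shows identical outputs.
verdict: equivalent


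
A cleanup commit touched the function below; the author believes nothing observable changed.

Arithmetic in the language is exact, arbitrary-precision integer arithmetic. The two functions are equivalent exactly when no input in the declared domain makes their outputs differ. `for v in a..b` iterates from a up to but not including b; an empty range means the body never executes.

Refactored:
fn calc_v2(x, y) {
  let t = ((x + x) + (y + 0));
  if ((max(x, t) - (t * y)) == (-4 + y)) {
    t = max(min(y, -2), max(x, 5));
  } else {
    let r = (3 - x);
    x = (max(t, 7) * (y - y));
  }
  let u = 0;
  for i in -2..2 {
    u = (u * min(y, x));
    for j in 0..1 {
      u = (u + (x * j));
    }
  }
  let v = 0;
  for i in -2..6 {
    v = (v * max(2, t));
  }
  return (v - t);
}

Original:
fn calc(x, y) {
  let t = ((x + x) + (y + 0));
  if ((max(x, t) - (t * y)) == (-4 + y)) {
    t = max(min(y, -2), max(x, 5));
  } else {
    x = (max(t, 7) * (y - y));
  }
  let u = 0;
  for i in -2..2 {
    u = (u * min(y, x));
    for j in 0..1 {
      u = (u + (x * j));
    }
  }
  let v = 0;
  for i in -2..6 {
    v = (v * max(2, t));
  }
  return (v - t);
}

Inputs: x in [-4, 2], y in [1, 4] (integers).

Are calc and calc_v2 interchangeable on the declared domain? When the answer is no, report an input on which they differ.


Reading the diff, among the changes: local variable names differ, constant usage differs, arithmetic usage differs, statement counts differ.
One worked example (x=0, y=4) — calc: t := 4 | ((max(x, t) - (t * y)) == (-4 + y)): false | x := 0 | u := 0 | iter i=-2: | u := 0 | iter j=0: | u := 0 | iter i=-1: | u := 0 | iter j=0: | u := 0 | iter i=0: | u := 0 | iter j=0: | u := 0 | iter i=1: | u := 0 | iter j=0: | u := 0 | v := 0 | iter i=-2: | v := 0 | iter i=-1: | v := 0 | iter i=0: | v := 0 | iter i=1: | v := 0 | iter i=2: | v := 0 | iter i=3: | v := 0 | iter i=4: | v := 0 | iter i=5: | v := 0 | result -4; calc_v2: t := 4 | ((max(x, t) - (t * y)) == (-4 + y)): false | r := 3 | x := 0 | u := 0 | iter i=-2: | u := 0 | iter j=0: | u := 0 | iter i=-1: | u := 0 | iter j=0: | u := 0 | iter i=0: | u := 0 | iter j=0: | u := 0 | iter i=1: | u := 0 | iter j=0: | u := 0 | v := 0 | iter i=-2: | v := 0 | iter i=-1: | v := 0 | iter i=0: | v := 0 | iter i=1: | v := 0 | iter i=2: | v := 0 | iter i=3: | v := 0 | iter i=4: | v := 0 | iter i=5: | v := 0 | result -4; agreement on -4.
Across all 28 domain points the two functions coincide.
verdict: equivalent


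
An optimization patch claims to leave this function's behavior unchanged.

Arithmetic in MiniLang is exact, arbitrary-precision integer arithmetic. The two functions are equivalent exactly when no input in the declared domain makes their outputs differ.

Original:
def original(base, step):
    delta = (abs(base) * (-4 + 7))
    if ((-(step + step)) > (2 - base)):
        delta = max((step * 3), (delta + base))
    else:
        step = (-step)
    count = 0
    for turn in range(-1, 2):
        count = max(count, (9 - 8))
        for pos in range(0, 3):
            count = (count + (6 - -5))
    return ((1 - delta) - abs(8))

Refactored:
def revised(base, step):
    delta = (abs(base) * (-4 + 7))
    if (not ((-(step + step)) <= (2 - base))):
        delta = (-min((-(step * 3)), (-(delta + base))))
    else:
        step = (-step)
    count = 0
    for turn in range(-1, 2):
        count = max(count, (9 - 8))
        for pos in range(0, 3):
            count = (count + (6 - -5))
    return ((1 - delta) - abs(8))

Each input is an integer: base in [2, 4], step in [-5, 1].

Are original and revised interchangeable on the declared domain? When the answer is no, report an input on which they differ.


Reading the diff, among the changes: min/max/abs usage differs, comparison usage differs, boolean connective usage differs.
One worked example (base=4, step=-5) — original: delta = 12; ((-(step + step)) > (2 - base)) -> true; delta = 16; count = 0; [turn=-1]; count = 1; [pos=0]; count = 12; [pos=1]; count = 23; [pos=2]; count = 34; [turn=0]; count = 34; [pos=0]; count = 45; [pos=1]; count = 56; [pos=2]; count = 67; [turn=1]; count = 67; [pos=0]; count = 78; [pos=1]; count = 89; [pos=2]; count = 100; return -23; revised: delta = 12; (not ((-(step + step)) <= (2 - base))) -> true; delta = 16; count = 0; [turn=-1]; count = 1; [pos=0]; count = 12; [pos=1]; count = 23; [pos=2]; count = 34; [turn=0]; count = 34; [pos=0]; count = 45; [pos=1]; count = 56; [pos=2]; count = 67; [turn=1]; count = 67; [pos=0]; count = 78; [pos=1]; count = 89; [pos=2]; count = 100; return -23; agreement on -23.
Checked all 21 inputs in the declared domain: the outputs agree on every one.
verdict: equivalent


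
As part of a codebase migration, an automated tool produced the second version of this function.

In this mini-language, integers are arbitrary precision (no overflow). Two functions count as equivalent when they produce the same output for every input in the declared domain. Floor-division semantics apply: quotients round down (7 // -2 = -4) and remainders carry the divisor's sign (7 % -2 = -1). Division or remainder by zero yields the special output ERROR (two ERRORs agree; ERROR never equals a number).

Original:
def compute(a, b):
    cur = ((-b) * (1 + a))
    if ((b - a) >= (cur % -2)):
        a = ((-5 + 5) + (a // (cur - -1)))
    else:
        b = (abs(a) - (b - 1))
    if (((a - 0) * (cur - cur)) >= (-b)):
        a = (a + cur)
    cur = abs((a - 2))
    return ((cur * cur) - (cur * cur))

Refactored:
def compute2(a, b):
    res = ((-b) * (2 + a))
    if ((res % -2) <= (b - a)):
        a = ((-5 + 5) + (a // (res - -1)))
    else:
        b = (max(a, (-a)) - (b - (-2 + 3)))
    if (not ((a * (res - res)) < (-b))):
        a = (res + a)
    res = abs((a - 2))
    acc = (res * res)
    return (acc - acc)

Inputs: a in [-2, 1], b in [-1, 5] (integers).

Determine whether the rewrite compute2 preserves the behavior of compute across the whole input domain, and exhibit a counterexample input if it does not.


At a=-2, b=-1: compute gives ERROR, compute2 gives 0.
verdict: not equivalent; witness: a=-2, b=-1


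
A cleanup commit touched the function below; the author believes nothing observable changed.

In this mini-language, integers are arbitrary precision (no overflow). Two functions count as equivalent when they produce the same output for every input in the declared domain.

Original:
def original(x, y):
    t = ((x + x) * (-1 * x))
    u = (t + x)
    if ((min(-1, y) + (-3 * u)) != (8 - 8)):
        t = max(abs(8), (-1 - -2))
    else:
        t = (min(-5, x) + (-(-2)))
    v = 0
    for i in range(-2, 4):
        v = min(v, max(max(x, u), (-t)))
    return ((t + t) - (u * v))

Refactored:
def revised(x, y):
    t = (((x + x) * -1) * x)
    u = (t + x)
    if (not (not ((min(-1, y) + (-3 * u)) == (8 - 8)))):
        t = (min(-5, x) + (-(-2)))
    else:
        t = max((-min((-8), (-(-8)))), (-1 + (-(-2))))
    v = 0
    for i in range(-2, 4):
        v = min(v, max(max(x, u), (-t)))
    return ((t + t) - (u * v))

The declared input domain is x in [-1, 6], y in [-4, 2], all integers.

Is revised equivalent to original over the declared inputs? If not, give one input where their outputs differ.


Changes here: boolean connective usage differs; also min/max/abs usage differs; also constant usage differs; also arithmetic usage differs; also comparison usage differs; the full 56-point sweep finds no disagreement.
verdict: equivalent


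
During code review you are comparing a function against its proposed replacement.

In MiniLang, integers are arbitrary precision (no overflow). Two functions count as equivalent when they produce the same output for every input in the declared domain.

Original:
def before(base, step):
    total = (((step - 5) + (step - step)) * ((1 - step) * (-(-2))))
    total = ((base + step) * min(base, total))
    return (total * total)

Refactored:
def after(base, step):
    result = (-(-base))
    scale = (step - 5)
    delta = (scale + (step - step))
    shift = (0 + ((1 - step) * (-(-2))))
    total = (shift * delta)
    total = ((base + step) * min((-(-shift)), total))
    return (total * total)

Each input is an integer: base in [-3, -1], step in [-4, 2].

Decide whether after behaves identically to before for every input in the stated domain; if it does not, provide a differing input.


Not equivalent: base=-3, step=1 separates them (36 vs 0).
before: total becomes 0; next total becomes 6; next final value 36
after: result becomes -3; next scale becomes -4; next delta becomes -4; next shift becomes 0; next total becomes 0; next total becomes 0; next final value 0
verdict: not equivalent; witness: base=-3, step=1


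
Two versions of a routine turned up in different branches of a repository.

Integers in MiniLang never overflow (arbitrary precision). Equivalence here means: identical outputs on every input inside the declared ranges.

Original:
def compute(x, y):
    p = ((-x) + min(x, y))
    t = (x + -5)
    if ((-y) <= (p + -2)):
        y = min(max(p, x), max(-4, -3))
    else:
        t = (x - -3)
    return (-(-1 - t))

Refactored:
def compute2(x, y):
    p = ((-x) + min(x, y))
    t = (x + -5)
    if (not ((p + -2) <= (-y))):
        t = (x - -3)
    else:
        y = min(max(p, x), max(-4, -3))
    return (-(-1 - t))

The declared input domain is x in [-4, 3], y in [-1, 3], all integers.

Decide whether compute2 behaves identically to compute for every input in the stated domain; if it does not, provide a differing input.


Not equivalent: x=-4, y=-1 separates them (0 vs -8).
compute: p becomes 0; next t becomes -9; next ((-y) <= (p + -2)) evaluates to false; next t becomes -1; next final value 0
compute2: p becomes 0; next t becomes -9; next (not ((p + -2) <= (-y))) evaluates to false; next y becomes -3; next final value -8
verdict: not equivalent; witness: x=-4, y=-1


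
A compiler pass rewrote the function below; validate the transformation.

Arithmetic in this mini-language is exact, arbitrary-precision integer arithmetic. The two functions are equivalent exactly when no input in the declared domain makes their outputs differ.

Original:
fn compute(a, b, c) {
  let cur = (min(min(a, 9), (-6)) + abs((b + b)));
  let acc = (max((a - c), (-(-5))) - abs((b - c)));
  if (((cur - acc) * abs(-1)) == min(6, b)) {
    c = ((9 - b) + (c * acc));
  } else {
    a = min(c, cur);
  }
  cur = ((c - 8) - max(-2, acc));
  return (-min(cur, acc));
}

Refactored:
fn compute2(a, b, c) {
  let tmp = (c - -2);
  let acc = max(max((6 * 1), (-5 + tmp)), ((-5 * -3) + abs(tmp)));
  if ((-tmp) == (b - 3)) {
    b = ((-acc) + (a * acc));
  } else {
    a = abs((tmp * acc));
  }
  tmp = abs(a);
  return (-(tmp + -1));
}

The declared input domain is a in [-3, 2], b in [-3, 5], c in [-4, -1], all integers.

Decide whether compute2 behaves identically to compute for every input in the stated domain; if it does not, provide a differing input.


Run the pair on a=-3, b=-3, c=-4.
compute: cur := 0 | acc := 4 | (((cur - acc) * abs(-1)) == min(6, b)): false | a := -4 | cur := -16 | result 16
compute2: tmp := -2 | acc := 17 | ((-tmp) == (b - 3)): false | a := 34 | tmp := 34 | result -33
16 vs -33 — the two versions disagree here.
verdict: not equivalent; witness: a=-3, b=-3, c=-4


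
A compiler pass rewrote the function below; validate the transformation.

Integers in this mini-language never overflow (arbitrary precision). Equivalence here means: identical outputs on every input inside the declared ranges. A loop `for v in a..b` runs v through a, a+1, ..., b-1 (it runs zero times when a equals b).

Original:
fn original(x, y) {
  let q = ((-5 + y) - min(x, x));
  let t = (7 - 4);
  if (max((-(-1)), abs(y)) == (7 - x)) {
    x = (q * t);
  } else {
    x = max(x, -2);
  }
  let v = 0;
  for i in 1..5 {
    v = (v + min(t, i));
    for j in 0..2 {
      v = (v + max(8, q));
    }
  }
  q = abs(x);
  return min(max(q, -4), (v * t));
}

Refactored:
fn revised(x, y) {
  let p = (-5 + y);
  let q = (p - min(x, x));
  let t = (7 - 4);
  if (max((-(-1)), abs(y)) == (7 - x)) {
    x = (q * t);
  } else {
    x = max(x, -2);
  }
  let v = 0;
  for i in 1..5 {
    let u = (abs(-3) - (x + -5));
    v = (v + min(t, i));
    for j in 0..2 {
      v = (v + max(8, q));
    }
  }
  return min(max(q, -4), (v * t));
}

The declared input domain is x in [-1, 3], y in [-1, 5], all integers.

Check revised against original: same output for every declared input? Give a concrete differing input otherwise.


x=-1, y=-1 yields 1 from original but -4 from revised.
verdict: not equivalent; witness: x=-1, y=-1


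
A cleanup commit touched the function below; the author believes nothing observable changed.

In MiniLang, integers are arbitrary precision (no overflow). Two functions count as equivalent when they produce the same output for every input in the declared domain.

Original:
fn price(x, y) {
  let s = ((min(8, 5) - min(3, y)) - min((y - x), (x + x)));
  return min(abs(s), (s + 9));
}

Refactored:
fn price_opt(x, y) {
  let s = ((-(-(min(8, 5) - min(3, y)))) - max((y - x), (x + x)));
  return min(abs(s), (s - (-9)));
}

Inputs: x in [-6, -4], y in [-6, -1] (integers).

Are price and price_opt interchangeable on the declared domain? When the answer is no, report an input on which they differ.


These are not equivalent — on x=-6, y=-6 the outputs split (23 vs 11).
price: s becomes 23; next final value 23
price_opt: s becomes 11; next final value 11
verdict: not equivalent; witness: x=-6, y=-6


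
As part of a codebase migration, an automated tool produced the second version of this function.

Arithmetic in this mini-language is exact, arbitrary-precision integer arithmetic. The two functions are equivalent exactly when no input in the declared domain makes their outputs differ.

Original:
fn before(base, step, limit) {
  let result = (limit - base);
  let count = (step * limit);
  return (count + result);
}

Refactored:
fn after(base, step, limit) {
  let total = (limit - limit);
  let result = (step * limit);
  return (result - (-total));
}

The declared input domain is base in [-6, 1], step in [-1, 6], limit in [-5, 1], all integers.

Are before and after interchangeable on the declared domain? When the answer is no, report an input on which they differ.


Evaluate both at base=-6, step=-1, limit=-5.
before: result=1, then count=5, then returns 6
after: total=0, then result=5, then returns 5
6 against 5: the behavior changed.
verdict: not equivalent; witness: base=-6, step=-1, limit=-5


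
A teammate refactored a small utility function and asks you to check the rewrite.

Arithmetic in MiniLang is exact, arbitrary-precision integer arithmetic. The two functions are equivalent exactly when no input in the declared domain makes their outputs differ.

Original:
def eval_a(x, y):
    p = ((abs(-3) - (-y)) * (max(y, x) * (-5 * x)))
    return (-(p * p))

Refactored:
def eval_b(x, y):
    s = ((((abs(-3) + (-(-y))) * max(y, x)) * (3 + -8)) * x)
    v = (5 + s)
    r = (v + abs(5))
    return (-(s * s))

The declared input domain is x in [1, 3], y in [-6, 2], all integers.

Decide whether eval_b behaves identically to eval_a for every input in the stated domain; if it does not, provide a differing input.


The two are interchangeable: local variable names differ, plus constant usage differs, plus arithmetic usage differs, plus min/max/abs usage differs, plus statement counts differ, and every declared input agrees.
As a probe, take x=3, y=-3: eval_a runs p = 0; return 0; eval_b runs s = 0; v = 5; r = 10; return 0; both end at 0.
Across all 27 domain points the two functions coincide.
verdict: equivalent


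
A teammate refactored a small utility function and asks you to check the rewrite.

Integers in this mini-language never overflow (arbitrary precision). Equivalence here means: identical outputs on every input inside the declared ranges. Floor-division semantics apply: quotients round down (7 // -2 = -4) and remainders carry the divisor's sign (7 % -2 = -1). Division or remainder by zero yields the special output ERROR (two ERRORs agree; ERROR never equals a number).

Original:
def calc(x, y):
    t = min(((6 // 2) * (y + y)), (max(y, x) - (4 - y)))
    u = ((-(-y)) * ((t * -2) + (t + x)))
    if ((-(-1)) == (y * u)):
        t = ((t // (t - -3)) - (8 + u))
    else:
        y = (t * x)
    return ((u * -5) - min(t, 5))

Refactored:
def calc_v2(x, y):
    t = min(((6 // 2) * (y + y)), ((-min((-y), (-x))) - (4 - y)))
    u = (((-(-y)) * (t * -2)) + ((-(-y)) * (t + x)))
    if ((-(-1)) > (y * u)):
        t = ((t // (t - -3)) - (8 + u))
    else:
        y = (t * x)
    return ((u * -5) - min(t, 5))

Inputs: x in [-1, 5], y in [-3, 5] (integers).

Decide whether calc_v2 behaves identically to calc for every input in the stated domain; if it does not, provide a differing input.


These are not equivalent — on x=-1, y=1 the outputs split (6 vs -3).
calc: t = -2; u = 1; ((-(-1)) == (y * u)) -> true; t = -11; return 6
calc_v2: t = -2; u = 1; ((-(-1)) > (y * u)) -> false; y = 2; return -3
verdict: not equivalent; witness: x=-1, y=1


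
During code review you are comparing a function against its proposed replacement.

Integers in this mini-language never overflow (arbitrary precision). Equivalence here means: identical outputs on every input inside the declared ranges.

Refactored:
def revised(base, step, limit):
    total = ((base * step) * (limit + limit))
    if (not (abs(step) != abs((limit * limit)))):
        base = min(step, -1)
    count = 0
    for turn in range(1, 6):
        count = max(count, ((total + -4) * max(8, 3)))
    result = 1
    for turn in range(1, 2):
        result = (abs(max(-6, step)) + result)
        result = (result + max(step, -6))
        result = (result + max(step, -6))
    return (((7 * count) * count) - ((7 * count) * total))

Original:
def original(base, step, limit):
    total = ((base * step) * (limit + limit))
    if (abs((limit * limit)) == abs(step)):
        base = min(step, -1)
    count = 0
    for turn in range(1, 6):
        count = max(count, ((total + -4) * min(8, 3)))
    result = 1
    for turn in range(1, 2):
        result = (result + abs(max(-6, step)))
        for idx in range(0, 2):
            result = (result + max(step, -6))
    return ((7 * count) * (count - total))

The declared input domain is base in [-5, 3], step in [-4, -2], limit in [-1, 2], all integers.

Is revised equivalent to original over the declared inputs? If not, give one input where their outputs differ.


There is a counterexample at base=-5, step=-4, limit=1: 51408 on one side, 499968 on the other.
original: total=40, then (abs((limit * limit)) == abs(step)) is false, then count=0, then (turn=1), then count=108, then (turn=2), then count=108, then (turn=3), then count=108, then (turn=4), then count=108, then (turn=5), then count=108, then result=1, then (turn=1), then result=5, then (idx=0), then result=1, then (idx=1), then result=-3, then returns 51408
revised: total=40, then (not (abs(step) != abs((limit * limit)))) is false, then count=0, then (turn=1), then count=288, then (turn=2), then count=288, then (turn=3), then count=288, then (turn=4), then count=288, then (turn=5), then count=288, then result=1, then (turn=1), then result=5, then result=1, then result=-3, then returns 499968
verdict: not equivalent; witness: base=-5, step=-4, limit=1


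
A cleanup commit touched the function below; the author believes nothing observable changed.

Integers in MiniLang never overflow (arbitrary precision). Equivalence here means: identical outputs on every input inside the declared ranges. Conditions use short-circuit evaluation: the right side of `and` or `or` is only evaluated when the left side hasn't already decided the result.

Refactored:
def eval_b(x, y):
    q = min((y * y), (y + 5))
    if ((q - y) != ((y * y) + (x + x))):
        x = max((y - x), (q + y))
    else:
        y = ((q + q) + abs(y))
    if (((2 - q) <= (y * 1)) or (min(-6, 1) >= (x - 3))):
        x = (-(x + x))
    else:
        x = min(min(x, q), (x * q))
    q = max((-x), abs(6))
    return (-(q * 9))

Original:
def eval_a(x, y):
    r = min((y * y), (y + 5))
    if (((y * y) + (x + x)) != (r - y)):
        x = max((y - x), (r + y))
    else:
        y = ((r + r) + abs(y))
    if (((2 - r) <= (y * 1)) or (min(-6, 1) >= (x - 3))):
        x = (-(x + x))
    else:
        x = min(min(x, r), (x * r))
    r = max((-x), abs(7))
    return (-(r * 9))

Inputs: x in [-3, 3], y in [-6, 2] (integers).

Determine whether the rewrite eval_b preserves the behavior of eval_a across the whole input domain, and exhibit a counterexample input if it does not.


Not equivalent: x=-3, y=-6 separates them (-63 vs -54).
eval_a: r=-1, then (((y * y) + (x + x)) != (r - y)) is true, then x=-3, then (((2 - r) <= (y * 1)) or (min(-6, 1) >= (x - 3))) is true, then x=6, then r=7, then returns -63
eval_b: q=-1, then ((q - y) != ((y * y) + (x + x))) is true, then x=-3, then (((2 - q) <= (y * 1)) or (min(-6, 1) >= (x - 3))) is true, then x=6, then q=6, then returns -54
verdict: not equivalent; witness: x=-3, y=-6


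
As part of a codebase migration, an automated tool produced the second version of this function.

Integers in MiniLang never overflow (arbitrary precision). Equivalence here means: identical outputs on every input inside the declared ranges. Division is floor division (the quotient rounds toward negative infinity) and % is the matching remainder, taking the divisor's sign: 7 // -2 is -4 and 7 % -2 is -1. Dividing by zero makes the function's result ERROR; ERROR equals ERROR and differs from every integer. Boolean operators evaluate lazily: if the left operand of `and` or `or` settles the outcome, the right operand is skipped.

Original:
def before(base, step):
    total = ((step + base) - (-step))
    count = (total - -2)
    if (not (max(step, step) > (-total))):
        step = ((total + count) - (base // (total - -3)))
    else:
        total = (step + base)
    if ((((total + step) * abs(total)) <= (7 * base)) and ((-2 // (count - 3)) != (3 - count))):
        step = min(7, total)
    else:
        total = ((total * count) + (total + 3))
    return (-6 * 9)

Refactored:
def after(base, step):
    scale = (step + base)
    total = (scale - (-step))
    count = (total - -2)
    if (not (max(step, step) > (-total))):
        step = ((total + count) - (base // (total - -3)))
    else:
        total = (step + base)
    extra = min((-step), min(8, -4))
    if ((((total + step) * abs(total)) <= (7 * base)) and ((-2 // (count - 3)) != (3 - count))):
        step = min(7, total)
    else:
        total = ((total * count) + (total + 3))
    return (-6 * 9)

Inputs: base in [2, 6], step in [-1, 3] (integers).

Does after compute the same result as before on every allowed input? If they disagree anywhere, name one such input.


Comparing the listings, the differences include: min/max/abs usage differs, and statement counts differ, and local variable names differ, and constant usage differs.
As a probe, take base=5, step=-1: before runs total := 3 | count := 5 | (not (max(step, step) > (-total))): false | total := 4 | ((((total + step) * abs(total)) <= (7 * base)) and ((-2 // (count - 3)) != (3 - count))): true | step := 4 | result -54; after runs scale := 4 | total := 3 | count := 5 | (not (max(step, step) > (-total))): false | total := 4 | extra := -4 | ((((total + step) * abs(total)) <= (7 * base)) and ((-2 // (count - 3)) != (3 - count))): true | step := 4 | result -54; both end at -54.
Sweeping the whole domain (25 inputs) finds no disagreement.
verdict: equivalent


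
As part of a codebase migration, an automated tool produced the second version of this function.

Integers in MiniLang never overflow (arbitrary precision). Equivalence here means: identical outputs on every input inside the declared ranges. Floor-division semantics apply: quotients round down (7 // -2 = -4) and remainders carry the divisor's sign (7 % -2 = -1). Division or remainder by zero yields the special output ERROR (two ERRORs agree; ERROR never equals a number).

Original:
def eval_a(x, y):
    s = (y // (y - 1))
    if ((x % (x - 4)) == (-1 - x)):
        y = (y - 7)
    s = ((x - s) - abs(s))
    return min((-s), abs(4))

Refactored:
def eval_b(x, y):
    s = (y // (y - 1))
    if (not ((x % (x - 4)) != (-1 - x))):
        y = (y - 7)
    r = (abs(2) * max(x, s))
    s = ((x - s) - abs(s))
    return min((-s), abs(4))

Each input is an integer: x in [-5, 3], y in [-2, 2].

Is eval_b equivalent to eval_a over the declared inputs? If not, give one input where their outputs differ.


Although min/max/abs usage differs, comparison usage differs, constant usage differs, arithmetic usage differs, boolean connective usage differs, local variable names differ, statement counts differ, 45/45 inputs agree.
verdict: equivalent


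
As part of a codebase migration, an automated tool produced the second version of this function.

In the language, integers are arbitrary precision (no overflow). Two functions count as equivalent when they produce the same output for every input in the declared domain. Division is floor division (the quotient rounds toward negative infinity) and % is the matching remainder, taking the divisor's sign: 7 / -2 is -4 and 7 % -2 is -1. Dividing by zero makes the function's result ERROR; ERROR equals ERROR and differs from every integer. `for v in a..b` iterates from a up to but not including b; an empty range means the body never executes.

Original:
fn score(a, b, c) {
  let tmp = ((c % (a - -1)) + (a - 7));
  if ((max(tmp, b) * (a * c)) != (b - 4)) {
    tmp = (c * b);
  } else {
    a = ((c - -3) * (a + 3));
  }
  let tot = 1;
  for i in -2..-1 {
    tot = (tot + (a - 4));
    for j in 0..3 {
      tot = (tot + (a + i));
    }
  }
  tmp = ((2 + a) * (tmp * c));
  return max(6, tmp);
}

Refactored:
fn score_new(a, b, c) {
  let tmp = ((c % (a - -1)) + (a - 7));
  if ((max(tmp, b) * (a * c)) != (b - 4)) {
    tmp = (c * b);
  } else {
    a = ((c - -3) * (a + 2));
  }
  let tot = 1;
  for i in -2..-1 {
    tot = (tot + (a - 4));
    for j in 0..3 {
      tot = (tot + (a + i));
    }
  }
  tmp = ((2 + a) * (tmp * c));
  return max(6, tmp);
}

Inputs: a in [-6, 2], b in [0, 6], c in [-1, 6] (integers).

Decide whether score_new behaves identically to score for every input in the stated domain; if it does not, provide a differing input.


Take a=-3, b=1, c=1.
score: tmp becomes -11; next ((max(tmp, b) * (a * c)) != (b - 4)) evaluates to false; next a becomes 0; next tot becomes 1; next at i=-2:; next tot becomes -3; next at j=0:; next tot becomes -5; next at j=1:; next tot becomes -7; next at j=2:; next tot becomes -9; next tmp becomes -22; next final value 6
score_new: tmp becomes -11; next ((max(tmp, b) * (a * c)) != (b - 4)) evaluates to false; next a becomes -4; next tot becomes 1; next at i=-2:; next tot becomes -7; next at j=0:; next tot becomes -13; next at j=1:; next tot becomes -19; next at j=2:; next tot becomes -25; next tmp becomes 22; next final value 22
6 != 22, so the rewrite changes behavior.
verdict: not equivalent; witness: a=-3, b=1, c=1


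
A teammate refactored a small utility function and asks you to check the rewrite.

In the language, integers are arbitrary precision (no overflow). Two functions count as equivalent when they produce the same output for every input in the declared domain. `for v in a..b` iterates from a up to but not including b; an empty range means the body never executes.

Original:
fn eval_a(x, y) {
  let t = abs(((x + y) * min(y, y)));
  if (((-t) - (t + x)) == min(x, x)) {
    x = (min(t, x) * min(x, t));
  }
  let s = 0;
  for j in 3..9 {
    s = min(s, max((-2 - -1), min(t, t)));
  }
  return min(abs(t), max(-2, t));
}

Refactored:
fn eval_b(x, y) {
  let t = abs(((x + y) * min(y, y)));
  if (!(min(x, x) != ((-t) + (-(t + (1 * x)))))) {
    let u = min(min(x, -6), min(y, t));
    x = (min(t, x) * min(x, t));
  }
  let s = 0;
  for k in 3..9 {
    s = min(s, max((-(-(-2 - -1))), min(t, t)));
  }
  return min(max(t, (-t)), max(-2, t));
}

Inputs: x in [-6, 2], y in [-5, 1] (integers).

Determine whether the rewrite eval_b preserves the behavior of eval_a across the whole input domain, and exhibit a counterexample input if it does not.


Side by side, the visible changes include: arithmetic usage differs, and comparison usage differs, and min/max/abs usage differs, and boolean connective usage differs, and constant usage differs, and local variable names differ, and statement counts differ.
Spot check at x=-5, y=-3 — eval_a: t=24, then (((-t) - (t + x)) == min(x, x)) is false, then s=0, then (j=3), then s=0, then (j=4), then s=0, then (j=5), then s=0, then (j=6), then s=0, then (j=7), then s=0, then (j=8), then s=0, then returns 24. eval_b: t=24, then (!(min(x, x) != ((-t) + (-(t + (1 * x)))))) is false, then s=0, then (k=3), then s=0, then (k=4), then s=0, then (k=5), then s=0, then (k=6), then s=0, then (k=7), then s=0, then (k=8), then s=0, then returns 24. Both give 24.
An exhaustive pass over the 63 declared inputs shows identical outputs.
verdict: equivalent


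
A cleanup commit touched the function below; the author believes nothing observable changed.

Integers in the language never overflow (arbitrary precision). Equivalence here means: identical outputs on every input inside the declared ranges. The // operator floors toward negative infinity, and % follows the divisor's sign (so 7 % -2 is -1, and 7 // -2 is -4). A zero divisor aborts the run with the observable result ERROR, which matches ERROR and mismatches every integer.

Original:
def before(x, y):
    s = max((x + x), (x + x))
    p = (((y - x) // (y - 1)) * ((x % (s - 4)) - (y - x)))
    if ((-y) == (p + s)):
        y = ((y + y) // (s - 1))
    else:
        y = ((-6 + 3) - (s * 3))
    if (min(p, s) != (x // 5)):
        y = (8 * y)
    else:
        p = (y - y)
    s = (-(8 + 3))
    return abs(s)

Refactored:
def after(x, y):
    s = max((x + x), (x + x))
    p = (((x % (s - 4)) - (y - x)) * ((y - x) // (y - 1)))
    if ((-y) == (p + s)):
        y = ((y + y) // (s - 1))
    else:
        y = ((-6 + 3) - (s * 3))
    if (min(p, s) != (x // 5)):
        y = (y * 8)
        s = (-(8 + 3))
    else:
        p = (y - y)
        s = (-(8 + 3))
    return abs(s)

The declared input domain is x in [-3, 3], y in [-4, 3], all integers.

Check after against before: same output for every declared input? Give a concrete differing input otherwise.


Equivalent — the differences include constant usage differs, statement counts differ, arithmetic usage differs, yet no declared input distinguishes the two.
Spot check at x=1, y=-1 — before: s becomes 2; next p becomes 1; next ((-y) == (p + s)) evaluates to false; next y becomes -9; next (min(p, s) != (x // 5)) evaluates to true; next y becomes -72; next s becomes -11; next final value 11. after: s becomes 2; next p becomes 1; next ((-y) == (p + s)) evaluates to false; next y becomes -9; next (min(p, s) != (x // 5)) evaluates to true; next y becomes -72; next s becomes -11; next final value 11. Both give 11.
Sweeping the whole domain (56 inputs) finds no disagreement.
verdict: equivalent


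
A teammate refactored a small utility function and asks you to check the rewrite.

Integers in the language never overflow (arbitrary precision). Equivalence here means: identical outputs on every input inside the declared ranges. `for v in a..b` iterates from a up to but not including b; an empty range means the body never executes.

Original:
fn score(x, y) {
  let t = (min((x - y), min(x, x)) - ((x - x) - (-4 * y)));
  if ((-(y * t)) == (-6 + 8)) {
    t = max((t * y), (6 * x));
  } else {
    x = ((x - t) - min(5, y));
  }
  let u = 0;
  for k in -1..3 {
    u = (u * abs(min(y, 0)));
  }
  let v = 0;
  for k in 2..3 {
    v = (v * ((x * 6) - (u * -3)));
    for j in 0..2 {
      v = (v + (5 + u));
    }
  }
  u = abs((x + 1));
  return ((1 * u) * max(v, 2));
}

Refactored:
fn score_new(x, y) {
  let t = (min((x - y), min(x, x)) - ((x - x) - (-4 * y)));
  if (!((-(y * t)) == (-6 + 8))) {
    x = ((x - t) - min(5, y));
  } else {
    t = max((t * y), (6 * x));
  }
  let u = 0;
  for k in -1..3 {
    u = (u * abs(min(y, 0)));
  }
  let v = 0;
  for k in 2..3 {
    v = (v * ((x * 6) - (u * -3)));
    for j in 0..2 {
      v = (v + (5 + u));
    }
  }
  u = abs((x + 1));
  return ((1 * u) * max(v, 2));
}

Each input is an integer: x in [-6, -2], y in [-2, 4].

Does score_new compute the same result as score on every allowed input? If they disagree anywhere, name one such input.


The two are interchangeable: boolean connective usage differs, and every declared input agrees.
Spot check at x=-6, y=1 — score: t = -11; ((-(y * t)) == (-6 + 8)) -> false; x = 4; u = 0; [k=-1]; u = 0; [k=0]; u = 0; [k=1]; u = 0; [k=2]; u = 0; v = 0; [k=2]; v = 0; [j=0]; v = 5; [j=1]; v = 10; u = 5; return 50. score_new: t = -11; (!((-(y * t)) == (-6 + 8))) -> true; x = 4; u = 0; [k=-1]; u = 0; [k=0]; u = 0; [k=1]; u = 0; [k=2]; u = 0; v = 0; [k=2]; v = 0; [j=0]; v = 5; [j=1]; v = 10; u = 5; return 50. Both give 50.
An exhaustive pass over the 35 declared inputs shows identical outputs.
verdict: equivalent
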